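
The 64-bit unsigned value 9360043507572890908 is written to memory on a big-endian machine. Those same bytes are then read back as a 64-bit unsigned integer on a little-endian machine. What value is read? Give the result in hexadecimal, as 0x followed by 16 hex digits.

0x1C5D157FFA8DE581

9360043507572890908 in 64-bit hexadecimal is 0x81E58DFA7F155D1C.
Stored big-endian, the bytes at ascending addresses are 81 E5 8D FA 7F 15 5D 1C.
Read back as little-endian, the first byte is least significant, giving 0x1C5D157FFA8DE581.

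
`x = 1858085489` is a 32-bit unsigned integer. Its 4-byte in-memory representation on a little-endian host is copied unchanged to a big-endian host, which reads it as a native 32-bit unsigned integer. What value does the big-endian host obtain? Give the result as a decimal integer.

1898102894

1858085489 in 32-bit hexadecimal is 0x6EC02271.
Stored little-endian, the bytes at ascending addresses are 71 22 C0 6E.
Read back as big-endian, the last byte is least significant, giving 0x7122C06E.
0x7122C06E = 1898102894.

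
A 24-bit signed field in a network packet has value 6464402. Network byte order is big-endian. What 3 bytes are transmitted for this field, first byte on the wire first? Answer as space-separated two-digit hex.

6464402 in hexadecimal, padded to 24 bits, is 0x62A392.
Split into bytes (most-significant first): 62 A3 92.
Big-endian stores the most-significant byte at the lowest address.
So the memory order matches the most-significant-first order: 62 A3 92.

62 A3 92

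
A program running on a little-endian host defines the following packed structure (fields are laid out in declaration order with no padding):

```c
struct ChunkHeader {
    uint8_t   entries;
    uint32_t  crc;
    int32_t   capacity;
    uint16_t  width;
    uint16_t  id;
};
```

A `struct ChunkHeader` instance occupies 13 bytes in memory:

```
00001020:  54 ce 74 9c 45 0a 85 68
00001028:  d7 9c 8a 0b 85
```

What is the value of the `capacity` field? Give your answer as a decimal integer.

`capacity` follows `entries` (1 B), `crc` (4 B), so it starts at offset 1 + 4 = 5 and occupies 4 bytes.
Bytes at offsets 5..8: 0A 85 68 D7.
Little-endian: lowest address holds the least-significant byte.
Reassemble most-significant byte first: D7 68 85 0A → 0xD768850A.
Top bit is set, so as a signed 32-bit value this is 0xD768850A − 2^32 = -681016054.

-681016054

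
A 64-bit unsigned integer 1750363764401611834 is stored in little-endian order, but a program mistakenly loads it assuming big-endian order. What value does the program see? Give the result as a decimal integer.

1750363764401611834 in 64-bit hexadecimal is 0x184A8A91E4DFA43A.
Stored little-endian, the bytes at ascending addresses are 3A A4 DF E4 91 8A 4A 18.
Read back as big-endian, the last byte is least significant, giving 0x3AA4DFE4918A4A18.
0x3AA4DFE4918A4A18 = 4225748523167664664.

4225748523167664664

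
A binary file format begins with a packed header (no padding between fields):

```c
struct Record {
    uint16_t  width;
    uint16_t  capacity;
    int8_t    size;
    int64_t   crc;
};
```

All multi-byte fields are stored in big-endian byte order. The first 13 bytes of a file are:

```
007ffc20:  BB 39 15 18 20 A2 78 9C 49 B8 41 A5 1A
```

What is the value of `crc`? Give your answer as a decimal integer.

`crc` follows `width` (2 B), `capacity` (2 B), `size` (1 B), so it starts at offset 2 + 2 + 1 = 5 and occupies 8 bytes.
Bytes at offsets 5..12: A2 78 9C 49 B8 41 A5 1A.
Big-endian: lowest address holds the most-significant byte.
The bytes are already most-significant first: 0xA2789C49B841A51A.
Top bit is set, so as a signed 64-bit value this is 0xA2789C49B841A51A − 2^64 = -6739465001922091750.

-6739465001922091750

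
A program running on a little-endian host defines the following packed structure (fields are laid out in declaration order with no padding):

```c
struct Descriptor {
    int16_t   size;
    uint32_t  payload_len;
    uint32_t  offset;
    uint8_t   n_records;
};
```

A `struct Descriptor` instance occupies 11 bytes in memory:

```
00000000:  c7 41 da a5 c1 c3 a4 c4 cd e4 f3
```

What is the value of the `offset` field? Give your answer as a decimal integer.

`offset` follows `size` (2 B), `payload_len` (4 B), so it starts at offset 2 + 4 = 6 and occupies 4 bytes.
Bytes at offsets 6..9: A4 C4 CD E4.
In little-endian order the low byte comes first in memory.
Reassemble most-significant byte first: E4 CD C4 A4 → 0xE4CDC4A4.
0xE4CDC4A4 = 3838690468.

3838690468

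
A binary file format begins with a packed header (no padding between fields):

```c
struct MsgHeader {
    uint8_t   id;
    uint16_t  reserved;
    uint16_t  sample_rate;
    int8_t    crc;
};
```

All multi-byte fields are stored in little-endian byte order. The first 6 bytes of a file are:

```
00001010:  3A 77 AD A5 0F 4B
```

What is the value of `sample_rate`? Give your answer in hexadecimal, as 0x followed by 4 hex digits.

`sample_rate` follows `id` (1 B), `reserved` (2 B), so it starts at offset 1 + 2 = 3 and occupies 2 bytes.
Bytes at offsets 3..4: A5 0F.
In little-endian order the low byte comes first in memory.
Reassemble most-significant byte first: 0F A5 → 0x0FA5.

0x0FA5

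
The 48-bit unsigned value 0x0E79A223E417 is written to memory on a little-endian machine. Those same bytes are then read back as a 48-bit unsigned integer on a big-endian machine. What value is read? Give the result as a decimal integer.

26268617832718

Stored little-endian, the bytes at ascending addresses are 17 E4 23 A2 79 0E.
Read back as big-endian, the last byte is least significant, giving 0x17E423A2790E.
0x17E423A2790E = 26268617832718.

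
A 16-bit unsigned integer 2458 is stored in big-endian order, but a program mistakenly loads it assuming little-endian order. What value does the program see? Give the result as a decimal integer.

39433

2458 in 16-bit hexadecimal is 0x099A.
Stored big-endian, the bytes at ascending addresses are 09 9A.
Read back as little-endian, the first byte is least significant, giving 0x9A09.
0x9A09 = 39433.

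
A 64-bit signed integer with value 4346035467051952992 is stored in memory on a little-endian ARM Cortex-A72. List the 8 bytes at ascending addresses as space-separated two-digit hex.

60 6B E1 22 3B 38 50 3C

4346035467051952992 in hexadecimal, padded to 64 bits, is 0x3C50383B22E16B60.
Split into bytes (most-significant first): 3C 50 38 3B 22 E1 6B 60.
Little-endian: lowest address holds the least-significant byte.
So at ascending addresses the bytes are 60 6B E1 22 3B 38 50 3C.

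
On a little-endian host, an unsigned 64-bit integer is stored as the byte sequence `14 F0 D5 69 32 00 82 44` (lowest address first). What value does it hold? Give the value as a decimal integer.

4936508358075478036

In little-endian order the low byte comes first in memory.
Reassemble most-significant byte first: 44 82 00 32 69 D5 F0 14 → 0x4482003269D5F014.
0x4482003269D5F014 = 4936508358075478036.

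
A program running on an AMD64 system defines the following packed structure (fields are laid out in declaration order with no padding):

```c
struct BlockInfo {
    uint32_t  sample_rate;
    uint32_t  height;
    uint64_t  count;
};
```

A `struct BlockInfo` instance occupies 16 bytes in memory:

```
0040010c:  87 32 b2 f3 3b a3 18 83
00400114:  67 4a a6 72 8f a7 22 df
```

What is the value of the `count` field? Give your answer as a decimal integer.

`count` follows `sample_rate` (4 B), `height` (4 B), so it starts at offset 4 + 4 = 8 and occupies 8 bytes.
Bytes at offsets 8..15: 67 4A A6 72 8F A7 22 DF.
Little-endian stores the least-significant byte at the lowest address.
Reassemble most-significant byte first: DF 22 A7 8F 72 A6 4A 67 → 0xDF22A78F72A64A67.
0xDF22A78F72A64A67 = 16078597854211754599.

16078597854211754599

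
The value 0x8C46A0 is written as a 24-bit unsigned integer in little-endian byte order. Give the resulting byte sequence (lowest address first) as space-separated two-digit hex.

A0 46 8C

Split into bytes (most-significant first): 8C 46 A0.
Little-endian: lowest address holds the least-significant byte.
So at ascending addresses the bytes are A0 46 8C.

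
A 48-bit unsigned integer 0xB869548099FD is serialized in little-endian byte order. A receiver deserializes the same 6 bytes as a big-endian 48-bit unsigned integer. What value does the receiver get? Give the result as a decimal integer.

278835724839352

Stored little-endian, the bytes at ascending addresses are FD 99 80 54 69 B8.
Read back as big-endian, the last byte is least significant, giving 0xFD99805469B8.
0xFD99805469B8 = 278835724839352.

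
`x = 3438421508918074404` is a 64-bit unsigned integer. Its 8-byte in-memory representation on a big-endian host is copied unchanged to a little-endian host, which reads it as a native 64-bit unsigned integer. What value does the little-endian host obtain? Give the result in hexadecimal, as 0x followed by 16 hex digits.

0x24DC1F1325BAB72F

3438421508918074404 in 64-bit hexadecimal is 0x2FB7BA25131FDC24.
Stored big-endian, the bytes at ascending addresses are 2F B7 BA 25 13 1F DC 24.
Read back as little-endian, the first byte is least significant, giving 0x24DC1F1325BAB72F.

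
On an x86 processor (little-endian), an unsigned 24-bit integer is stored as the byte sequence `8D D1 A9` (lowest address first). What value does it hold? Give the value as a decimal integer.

In little-endian order the low byte comes first in memory.
Reassemble most-significant byte first: A9 D1 8D → 0xA9D18D.
0xA9D18D = 11129229.

11129229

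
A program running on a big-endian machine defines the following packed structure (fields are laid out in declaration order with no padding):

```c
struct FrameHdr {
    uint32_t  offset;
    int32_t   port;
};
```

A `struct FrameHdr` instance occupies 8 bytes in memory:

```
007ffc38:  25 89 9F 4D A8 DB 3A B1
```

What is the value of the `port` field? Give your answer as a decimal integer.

`port` follows `offset` (4 bytes), so it starts at byte offset 4 and occupies 4 bytes.
Bytes at offsets 4..7: A8 DB 3A B1.
Big-endian stores the most-significant byte at the lowest address.
The bytes are already most-significant first: 0xA8DB3AB1.
Top bit is set, so as a signed 32-bit value this is 0xA8DB3AB1 − 2^32 = -1462027599.

-1462027599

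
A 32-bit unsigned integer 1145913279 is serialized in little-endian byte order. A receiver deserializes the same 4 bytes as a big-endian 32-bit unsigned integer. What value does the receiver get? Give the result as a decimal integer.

3208596804

1145913279 in 32-bit hexadecimal is 0x444D3FBF.
Stored little-endian, the bytes at ascending addresses are BF 3F 4D 44.
Read back as big-endian, the last byte is least significant, giving 0xBF3F4D44.
0xBF3F4D44 = 3208596804.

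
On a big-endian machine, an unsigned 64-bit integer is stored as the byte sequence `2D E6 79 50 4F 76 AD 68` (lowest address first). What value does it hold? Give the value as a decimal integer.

Big-endian: lowest address holds the most-significant byte.
The bytes are already most-significant first: 0x2DE679504F76AD68.
0x2DE679504F76AD68 = 3307464362187730280.

3307464362187730280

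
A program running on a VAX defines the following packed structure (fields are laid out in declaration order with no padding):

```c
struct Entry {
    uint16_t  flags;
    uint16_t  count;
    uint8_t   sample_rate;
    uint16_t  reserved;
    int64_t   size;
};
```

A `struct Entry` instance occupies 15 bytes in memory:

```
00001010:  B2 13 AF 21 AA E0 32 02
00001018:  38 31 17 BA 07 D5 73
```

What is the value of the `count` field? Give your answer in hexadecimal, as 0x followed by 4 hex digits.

`count` follows `flags` (2 bytes), so it starts at byte offset 2 and occupies 2 bytes.
Bytes at offsets 2..3: AF 21.
In little-endian order the low byte comes first in memory.
Reassemble most-significant byte first: 21 AF → 0x21AF.

0x21AF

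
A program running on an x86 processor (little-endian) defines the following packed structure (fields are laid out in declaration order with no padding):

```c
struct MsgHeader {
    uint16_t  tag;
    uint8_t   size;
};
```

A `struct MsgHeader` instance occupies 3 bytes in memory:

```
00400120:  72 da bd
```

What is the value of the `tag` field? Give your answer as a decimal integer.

`tag` is the first field, at byte offset 0, occupying 2 bytes.
Bytes at offsets 0..1: 72 DA.
Little-endian stores the least-significant byte at the lowest address.
Reassemble most-significant byte first: DA 72 → 0xDA72.
0xDA72 = 55922.

55922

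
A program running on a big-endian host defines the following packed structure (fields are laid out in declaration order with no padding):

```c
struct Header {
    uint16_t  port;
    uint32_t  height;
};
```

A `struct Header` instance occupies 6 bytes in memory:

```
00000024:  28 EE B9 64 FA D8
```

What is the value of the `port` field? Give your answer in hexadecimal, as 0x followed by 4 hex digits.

`port` is the first field, at byte offset 0, occupying 2 bytes.
Bytes at offsets 0..1: 28 EE.
In big-endian order the high byte comes first in memory.
The bytes are already most-significant first: 0x28EE.

0x28EE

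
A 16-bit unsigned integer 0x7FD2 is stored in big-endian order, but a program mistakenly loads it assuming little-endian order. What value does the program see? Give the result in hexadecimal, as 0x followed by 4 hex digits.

0xD27F

Stored big-endian, the bytes at ascending addresses are 7F D2.
Read back as little-endian, the first byte is least significant, giving 0xD27F.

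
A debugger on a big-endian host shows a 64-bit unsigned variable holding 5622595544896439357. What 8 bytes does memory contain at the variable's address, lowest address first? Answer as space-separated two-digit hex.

5622595544896439357 in hexadecimal, padded to 64 bits, is 0x4E0778DBB93F043D.
Split into bytes (most-significant first): 4E 07 78 DB B9 3F 04 3D.
Big-endian: lowest address holds the most-significant byte.
So the memory order matches the most-significant-first order: 4E 07 78 DB B9 3F 04 3D.

4E 07 78 DB B9 3F 04 3D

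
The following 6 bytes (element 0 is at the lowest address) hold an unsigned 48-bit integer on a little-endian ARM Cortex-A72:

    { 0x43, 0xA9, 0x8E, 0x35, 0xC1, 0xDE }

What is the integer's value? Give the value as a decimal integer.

Little-endian: lowest address holds the least-significant byte.
Reassemble most-significant byte first: DE C1 35 8E A9 43 → 0xDEC1358EA943.
0xDEC1358EA943 = 244921408596291.

244921408596291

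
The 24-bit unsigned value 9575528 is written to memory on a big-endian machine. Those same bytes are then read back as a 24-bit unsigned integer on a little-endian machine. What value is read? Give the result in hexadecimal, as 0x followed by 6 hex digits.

0x681C92

9575528 in 24-bit hexadecimal is 0x921C68.
Stored big-endian, the bytes at ascending addresses are 92 1C 68.
Read back as little-endian, the first byte is least significant, giving 0x681C92.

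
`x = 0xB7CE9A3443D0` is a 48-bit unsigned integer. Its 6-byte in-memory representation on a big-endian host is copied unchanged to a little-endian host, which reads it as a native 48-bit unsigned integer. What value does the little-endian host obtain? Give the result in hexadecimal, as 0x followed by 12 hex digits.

0xD043349ACEB7

Stored big-endian, the bytes at ascending addresses are B7 CE 9A 34 43 D0.
Read back as little-endian, the first byte is least significant, giving 0xD043349ACEB7.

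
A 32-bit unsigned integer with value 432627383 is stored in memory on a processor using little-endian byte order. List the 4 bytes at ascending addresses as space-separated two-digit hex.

432627383 in hexadecimal, padded to 32 bits, is 0x19C95EB7.
Split into bytes (most-significant first): 19 C9 5E B7.
In little-endian order the low byte comes first in memory.
So at ascending addresses the bytes are B7 5E C9 19.

B7 5E C9 19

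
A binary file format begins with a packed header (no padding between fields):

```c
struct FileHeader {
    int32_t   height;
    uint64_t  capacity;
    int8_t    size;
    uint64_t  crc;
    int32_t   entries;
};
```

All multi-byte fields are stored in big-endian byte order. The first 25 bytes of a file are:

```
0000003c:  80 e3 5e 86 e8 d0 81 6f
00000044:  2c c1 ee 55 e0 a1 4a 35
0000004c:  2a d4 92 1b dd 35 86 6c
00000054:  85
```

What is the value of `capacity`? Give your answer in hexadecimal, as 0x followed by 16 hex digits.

`capacity` follows `height` (4 bytes), so it starts at byte offset 4 and occupies 8 bytes.
Bytes at offsets 4..11: E8 D0 81 6F 2C C1 EE 55.
Big-endian stores the most-significant byte at the lowest address.
The bytes are already most-significant first: 0xE8D0816F2CC1EE55.

0xE8D0816F2CC1EE55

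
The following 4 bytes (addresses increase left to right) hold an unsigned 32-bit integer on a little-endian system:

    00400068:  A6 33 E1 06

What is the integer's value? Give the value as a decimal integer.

In little-endian order the low byte comes first in memory.
Reassemble most-significant byte first: 06 E1 33 A6 → 0x06E133A6.
0x06E133A6 = 115422118.

115422118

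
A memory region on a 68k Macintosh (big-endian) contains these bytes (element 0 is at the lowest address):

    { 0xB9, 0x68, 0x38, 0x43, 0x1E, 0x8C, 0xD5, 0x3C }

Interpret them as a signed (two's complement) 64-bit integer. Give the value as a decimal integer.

Big-endian: lowest address holds the most-significant byte.
The bytes are already most-significant first: 0xB96838431E8CD53C.
Top bit is set, so as a signed 64-bit value this is 0xB96838431E8CD53C − 2^64 = -5086753918188464836.

-5086753918188464836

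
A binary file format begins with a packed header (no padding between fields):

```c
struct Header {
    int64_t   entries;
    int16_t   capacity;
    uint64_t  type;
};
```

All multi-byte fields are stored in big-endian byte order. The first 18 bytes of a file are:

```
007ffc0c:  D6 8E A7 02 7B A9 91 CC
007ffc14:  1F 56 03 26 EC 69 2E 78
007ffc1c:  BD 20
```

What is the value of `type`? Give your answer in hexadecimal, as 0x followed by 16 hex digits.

0x0326EC692E78BD20

`type` follows `entries` (8 B), `capacity` (2 B), so it starts at offset 8 + 2 = 10 and occupies 8 bytes.
Bytes at offsets 10..17: 03 26 EC 69 2E 78 BD 20.
Big-endian: lowest address holds the most-significant byte.
The bytes are already most-significant first: 0x0326EC692E78BD20.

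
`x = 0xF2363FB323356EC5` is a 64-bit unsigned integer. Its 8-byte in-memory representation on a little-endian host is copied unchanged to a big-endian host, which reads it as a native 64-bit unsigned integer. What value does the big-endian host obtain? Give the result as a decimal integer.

Stored little-endian, the bytes at ascending addresses are C5 6E 35 23 B3 3F 36 F2.
Read back as big-endian, the last byte is least significant, giving 0xC56E3523B33F36F2.
0xC56E3523B33F36F2 = 14226366700357367538.

14226366700357367538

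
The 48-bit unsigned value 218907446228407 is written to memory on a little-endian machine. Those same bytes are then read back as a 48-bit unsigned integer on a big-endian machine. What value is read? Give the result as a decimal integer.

218907446228407 in 48-bit hexadecimal is 0xC7185C9235B7.
Stored little-endian, the bytes at ascending addresses are B7 35 92 5C 18 C7.
Read back as big-endian, the last byte is least significant, giving 0xB735925C18C7.
0xB735925C18C7 = 201440716658887.

201440716658887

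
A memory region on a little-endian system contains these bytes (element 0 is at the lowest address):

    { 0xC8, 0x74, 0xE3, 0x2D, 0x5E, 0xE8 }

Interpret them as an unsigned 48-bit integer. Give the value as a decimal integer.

255491194451144

Little-endian stores the least-significant byte at the lowest address.
Reassemble most-significant byte first: E8 5E 2D E3 74 C8 → 0xE85E2DE374C8.
0xE85E2DE374C8 = 255491194451144.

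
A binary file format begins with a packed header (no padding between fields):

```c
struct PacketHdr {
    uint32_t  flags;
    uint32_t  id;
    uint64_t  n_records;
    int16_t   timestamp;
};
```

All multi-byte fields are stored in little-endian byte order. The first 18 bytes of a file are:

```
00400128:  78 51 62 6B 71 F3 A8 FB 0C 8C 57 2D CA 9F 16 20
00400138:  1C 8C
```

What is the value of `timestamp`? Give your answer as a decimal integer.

`timestamp` follows `flags` (4 B), `id` (4 B), `n_records` (8 B), so it starts at offset 4 + 4 + 8 = 16 and occupies 2 bytes.
Bytes at offsets 16..17: 1C 8C.
Little-endian stores the least-significant byte at the lowest address.
Reassemble most-significant byte first: 8C 1C → 0x8C1C.
Top bit is set, so as a signed 16-bit value this is 0x8C1C − 2^16 = -29668.

-29668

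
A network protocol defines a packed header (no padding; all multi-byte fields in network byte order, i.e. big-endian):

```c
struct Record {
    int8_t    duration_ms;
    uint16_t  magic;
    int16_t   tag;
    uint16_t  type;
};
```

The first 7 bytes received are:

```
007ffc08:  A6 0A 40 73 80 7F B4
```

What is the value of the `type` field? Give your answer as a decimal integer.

32692

`type` follows `duration_ms` (1 B), `magic` (2 B), `tag` (2 B), so it starts at offset 1 + 2 + 2 = 5 and occupies 2 bytes.
Bytes at offsets 5..6: 7F B4.
Big-endian: lowest address holds the most-significant byte.
The bytes are already most-significant first: 0x7FB4.
0x7FB4 = 32692.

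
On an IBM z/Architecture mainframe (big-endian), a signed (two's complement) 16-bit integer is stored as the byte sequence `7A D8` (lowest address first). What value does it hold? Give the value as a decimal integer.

31448

In big-endian order the high byte comes first in memory.
The bytes are already most-significant first: 0x7AD8.
0x7AD8 = 31448.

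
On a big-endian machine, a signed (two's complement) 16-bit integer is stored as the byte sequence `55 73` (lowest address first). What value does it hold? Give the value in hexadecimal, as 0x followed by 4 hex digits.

Big-endian stores the most-significant byte at the lowest address.
The bytes are already most-significant first: 0x5573.

0x5573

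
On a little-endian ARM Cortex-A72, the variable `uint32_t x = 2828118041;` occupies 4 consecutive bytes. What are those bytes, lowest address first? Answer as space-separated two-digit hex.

19 A8 91 A8

2828118041 in hexadecimal, padded to 32 bits, is 0xA891A819.
Split into bytes (most-significant first): A8 91 A8 19.
Little-endian: lowest address holds the least-significant byte.
So at ascending addresses the bytes are 19 A8 91 A8.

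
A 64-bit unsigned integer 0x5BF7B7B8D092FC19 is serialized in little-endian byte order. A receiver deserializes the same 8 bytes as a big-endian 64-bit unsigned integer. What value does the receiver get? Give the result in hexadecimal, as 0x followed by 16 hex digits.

0x19FC92D0B8B7F75B

Stored little-endian, the bytes at ascending addresses are 19 FC 92 D0 B8 B7 F7 5B.
Read back as big-endian, the last byte is least significant, giving 0x19FC92D0B8B7F75B.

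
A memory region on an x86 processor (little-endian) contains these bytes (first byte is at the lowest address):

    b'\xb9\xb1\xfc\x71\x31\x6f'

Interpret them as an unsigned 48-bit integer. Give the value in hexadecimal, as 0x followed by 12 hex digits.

0x6F3171FCB1B9

Little-endian: lowest address holds the least-significant byte.
Reassemble most-significant byte first: 6F 31 71 FC B1 B9 → 0x6F3171FCB1B9.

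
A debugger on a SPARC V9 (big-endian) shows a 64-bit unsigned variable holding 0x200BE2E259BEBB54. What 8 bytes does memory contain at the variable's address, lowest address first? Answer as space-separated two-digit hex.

20 0B E2 E2 59 BE BB 54

Split into bytes (most-significant first): 20 0B E2 E2 59 BE BB 54.
Big-endian: lowest address holds the most-significant byte.
So the memory order matches the most-significant-first order: 20 0B E2 E2 59 BE BB 54.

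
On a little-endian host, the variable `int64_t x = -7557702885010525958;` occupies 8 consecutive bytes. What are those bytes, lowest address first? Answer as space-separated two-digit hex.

Two's complement of -7557702885010525958 in 64 bits: 7557702885010525958 = 0x68E25ABB42FF4F06; invert → 0x971DA544BD00B0F9; add 1 → 0x971DA544BD00B0FA.
Split into bytes (most-significant first): 97 1D A5 44 BD 00 B0 FA.
In little-endian order the low byte comes first in memory.
So at ascending addresses the bytes are FA B0 00 BD 44 A5 1D 97.

FA B0 00 BD 44 A5 1D 97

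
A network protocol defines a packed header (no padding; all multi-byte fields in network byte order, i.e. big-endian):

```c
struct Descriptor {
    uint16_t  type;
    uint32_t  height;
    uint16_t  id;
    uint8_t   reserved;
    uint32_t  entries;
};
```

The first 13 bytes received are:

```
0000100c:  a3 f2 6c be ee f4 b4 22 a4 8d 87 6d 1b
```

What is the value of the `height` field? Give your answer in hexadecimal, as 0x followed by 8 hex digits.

0x6CBEEEF4

`height` follows `type` (2 bytes), so it starts at byte offset 2 and occupies 4 bytes.
Bytes at offsets 2..5: 6C BE EE F4.
Big-endian stores the most-significant byte at the lowest address.
The bytes are already most-significant first: 0x6CBEEEF4.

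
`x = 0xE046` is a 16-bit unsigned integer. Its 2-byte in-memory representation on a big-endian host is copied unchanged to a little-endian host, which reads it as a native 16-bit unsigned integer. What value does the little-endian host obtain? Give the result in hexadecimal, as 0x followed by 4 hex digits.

0x46E0

Stored big-endian, the bytes at ascending addresses are E0 46.
Read back as little-endian, the first byte is least significant, giving 0x46E0.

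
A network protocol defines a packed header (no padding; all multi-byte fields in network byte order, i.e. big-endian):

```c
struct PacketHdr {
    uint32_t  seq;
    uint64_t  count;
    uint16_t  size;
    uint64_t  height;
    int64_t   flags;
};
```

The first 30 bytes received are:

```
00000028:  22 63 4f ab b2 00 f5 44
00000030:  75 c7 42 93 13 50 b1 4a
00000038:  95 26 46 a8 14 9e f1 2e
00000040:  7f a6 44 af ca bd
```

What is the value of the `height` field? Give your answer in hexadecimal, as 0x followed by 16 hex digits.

`height` follows `seq` (4 B), `count` (8 B), `size` (2 B), so it starts at offset 4 + 8 + 2 = 14 and occupies 8 bytes.
Bytes at offsets 14..21: B1 4A 95 26 46 A8 14 9E.
Big-endian: lowest address holds the most-significant byte.
The bytes are already most-significant first: 0xB14A952646A8149E.

0xB14A952646A8149E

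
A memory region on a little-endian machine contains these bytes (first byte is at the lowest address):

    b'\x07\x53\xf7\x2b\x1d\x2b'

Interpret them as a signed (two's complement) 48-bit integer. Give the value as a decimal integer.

Little-endian stores the least-significant byte at the lowest address.
Reassemble most-significant byte first: 2B 1D 2B F7 53 07 → 0x2B1D2BF75307.
0x2B1D2BF75307 = 47404291674887.

47404291674887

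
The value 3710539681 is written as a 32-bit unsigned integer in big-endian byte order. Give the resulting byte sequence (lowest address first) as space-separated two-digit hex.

3710539681 in hexadecimal, padded to 32 bits, is 0xDD2A57A1.
Split into bytes (most-significant first): DD 2A 57 A1.
In big-endian order the high byte comes first in memory.
So the memory order matches the most-significant-first order: DD 2A 57 A1.

DD 2A 57 A1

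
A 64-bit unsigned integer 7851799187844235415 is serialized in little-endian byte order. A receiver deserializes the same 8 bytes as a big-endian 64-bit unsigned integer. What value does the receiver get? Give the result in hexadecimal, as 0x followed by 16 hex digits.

7851799187844235415 in 64-bit hexadecimal is 0x6CF731C2BF280097.
Stored little-endian, the bytes at ascending addresses are 97 00 28 BF C2 31 F7 6C.
Read back as big-endian, the last byte is least significant, giving 0x970028BFC231F76C.

0x970028BFC231F76C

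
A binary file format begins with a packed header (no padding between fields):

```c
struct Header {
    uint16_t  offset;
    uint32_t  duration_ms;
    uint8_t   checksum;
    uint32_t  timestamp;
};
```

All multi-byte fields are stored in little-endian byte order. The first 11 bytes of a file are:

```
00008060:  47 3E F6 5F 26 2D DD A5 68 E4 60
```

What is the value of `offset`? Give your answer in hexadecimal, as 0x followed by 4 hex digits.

0x3E47

`offset` is the first field, at byte offset 0, occupying 2 bytes.
Bytes at offsets 0..1: 47 3E.
Little-endian: lowest address holds the least-significant byte.
Reassemble most-significant byte first: 3E 47 → 0x3E47.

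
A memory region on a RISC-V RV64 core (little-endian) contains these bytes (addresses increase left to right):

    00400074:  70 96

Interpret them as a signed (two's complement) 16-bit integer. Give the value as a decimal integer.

In little-endian order the low byte comes first in memory.
Reassemble most-significant byte first: 96 70 → 0x9670.
Top bit is set, so as a signed 16-bit value this is 0x9670 − 2^16 = -27024.

-27024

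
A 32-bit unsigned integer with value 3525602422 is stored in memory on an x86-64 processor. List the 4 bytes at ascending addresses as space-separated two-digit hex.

76 6C 24 D2

3525602422 in hexadecimal, padded to 32 bits, is 0xD2246C76.
Split into bytes (most-significant first): D2 24 6C 76.
In little-endian order the low byte comes first in memory.
So at ascending addresses the bytes are 76 6C 24 D2.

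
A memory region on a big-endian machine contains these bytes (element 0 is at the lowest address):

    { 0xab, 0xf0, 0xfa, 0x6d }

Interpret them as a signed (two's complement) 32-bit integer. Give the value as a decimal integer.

Big-endian stores the most-significant byte at the lowest address.
The bytes are already most-significant first: 0xABF0FA6D.
Top bit is set, so as a signed 32-bit value this is 0xABF0FA6D − 2^32 = -1410270611.

-1410270611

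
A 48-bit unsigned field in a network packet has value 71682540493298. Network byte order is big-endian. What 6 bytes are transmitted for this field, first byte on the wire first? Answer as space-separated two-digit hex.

41 31 E4 5C D9 F2

71682540493298 in hexadecimal, padded to 48 bits, is 0x4131E45CD9F2.
Split into bytes (most-significant first): 41 31 E4 5C D9 F2.
Big-endian: lowest address holds the most-significant byte.
So the memory order matches the most-significant-first order: 41 31 E4 5C D9 F2.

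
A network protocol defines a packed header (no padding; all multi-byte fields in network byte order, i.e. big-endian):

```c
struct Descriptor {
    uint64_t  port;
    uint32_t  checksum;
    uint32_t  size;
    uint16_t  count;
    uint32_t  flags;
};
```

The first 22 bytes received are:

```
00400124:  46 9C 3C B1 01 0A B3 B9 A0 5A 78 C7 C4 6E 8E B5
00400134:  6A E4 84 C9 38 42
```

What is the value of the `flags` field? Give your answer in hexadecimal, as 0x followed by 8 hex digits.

0x84C93842

`flags` follows `port` (8 B), `checksum` (4 B), `size` (4 B), `count` (2 B), so it starts at offset 8 + 4 + 4 + 2 = 18 and occupies 4 bytes.
Bytes at offsets 18..21: 84 C9 38 42.
In big-endian order the high byte comes first in memory.
The bytes are already most-significant first: 0x84C93842.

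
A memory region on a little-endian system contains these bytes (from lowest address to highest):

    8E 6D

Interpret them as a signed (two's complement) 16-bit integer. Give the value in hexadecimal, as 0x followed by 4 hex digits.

0x6D8E

In little-endian order the low byte comes first in memory.
Reassemble most-significant byte first: 6D 8E → 0x6D8E.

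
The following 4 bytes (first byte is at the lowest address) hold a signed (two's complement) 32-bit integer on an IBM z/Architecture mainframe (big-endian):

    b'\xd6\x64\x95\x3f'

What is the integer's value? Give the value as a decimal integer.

Big-endian stores the most-significant byte at the lowest address.
The bytes are already most-significant first: 0xD664953F.
Top bit is set, so as a signed 32-bit value this is 0xD664953F − 2^32 = -698051265.

-698051265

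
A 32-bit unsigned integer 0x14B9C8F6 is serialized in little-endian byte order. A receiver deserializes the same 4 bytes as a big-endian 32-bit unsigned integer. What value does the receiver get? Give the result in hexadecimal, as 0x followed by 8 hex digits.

Stored little-endian, the bytes at ascending addresses are F6 C8 B9 14.
Read back as big-endian, the last byte is least significant, giving 0xF6C8B914.

0xF6C8B914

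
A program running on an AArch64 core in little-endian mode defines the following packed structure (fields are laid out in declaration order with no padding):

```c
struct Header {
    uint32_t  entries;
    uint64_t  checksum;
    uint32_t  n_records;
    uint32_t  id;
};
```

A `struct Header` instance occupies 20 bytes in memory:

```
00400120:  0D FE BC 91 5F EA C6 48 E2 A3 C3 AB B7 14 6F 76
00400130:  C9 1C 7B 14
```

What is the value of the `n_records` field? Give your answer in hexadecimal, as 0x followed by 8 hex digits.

`n_records` follows `entries` (4 B), `checksum` (8 B), so it starts at offset 4 + 8 = 12 and occupies 4 bytes.
Bytes at offsets 12..15: B7 14 6F 76.
Little-endian: lowest address holds the least-significant byte.
Reassemble most-significant byte first: 76 6F 14 B7 → 0x766F14B7.

0x766F14B7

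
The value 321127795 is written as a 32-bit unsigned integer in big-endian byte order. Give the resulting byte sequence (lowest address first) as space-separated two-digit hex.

13 24 05 73

321127795 in hexadecimal, padded to 32 bits, is 0x13240573.
Split into bytes (most-significant first): 13 24 05 73.
In big-endian order the high byte comes first in memory.
So the memory order matches the most-significant-first order: 13 24 05 73.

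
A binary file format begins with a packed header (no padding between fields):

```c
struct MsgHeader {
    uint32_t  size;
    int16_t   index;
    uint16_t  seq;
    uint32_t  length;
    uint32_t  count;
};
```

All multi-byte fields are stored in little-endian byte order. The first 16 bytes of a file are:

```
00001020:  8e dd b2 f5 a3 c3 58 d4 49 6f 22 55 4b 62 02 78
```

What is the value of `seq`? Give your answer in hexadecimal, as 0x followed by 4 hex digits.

`seq` follows `size` (4 B), `index` (2 B), so it starts at offset 4 + 2 = 6 and occupies 2 bytes.
Bytes at offsets 6..7: 58 D4.
Little-endian: lowest address holds the least-significant byte.
Reassemble most-significant byte first: D4 58 → 0xD458.

0xD458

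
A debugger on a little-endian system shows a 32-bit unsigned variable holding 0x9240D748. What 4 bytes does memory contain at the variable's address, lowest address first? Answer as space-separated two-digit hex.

Split into bytes (most-significant first): 92 40 D7 48.
In little-endian order the low byte comes first in memory.
So at ascending addresses the bytes are 48 D7 40 92.

48 D7 40 92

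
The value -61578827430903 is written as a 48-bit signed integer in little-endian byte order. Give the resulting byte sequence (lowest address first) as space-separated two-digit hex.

09 84 DD 8F FE C7

Two's complement of -61578827430903 in 48 bits: 61578827430903 = 0x380170227BF7; invert → 0xC7FE8FDD8408; add 1 → 0xC7FE8FDD8409.
Split into bytes (most-significant first): C7 FE 8F DD 84 09.
Little-endian stores the least-significant byte at the lowest address.
So at ascending addresses the bytes are 09 84 DD 8F FE C7.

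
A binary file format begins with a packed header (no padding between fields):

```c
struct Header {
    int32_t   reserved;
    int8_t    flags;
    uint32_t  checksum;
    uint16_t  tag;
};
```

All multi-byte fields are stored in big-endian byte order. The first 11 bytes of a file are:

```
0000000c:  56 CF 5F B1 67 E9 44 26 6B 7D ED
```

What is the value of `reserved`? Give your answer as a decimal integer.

1456431025

`reserved` is the first field, at byte offset 0, occupying 4 bytes.
Bytes at offsets 0..3: 56 CF 5F B1.
In big-endian order the high byte comes first in memory.
The bytes are already most-significant first: 0x56CF5FB1.
0x56CF5FB1 = 1456431025.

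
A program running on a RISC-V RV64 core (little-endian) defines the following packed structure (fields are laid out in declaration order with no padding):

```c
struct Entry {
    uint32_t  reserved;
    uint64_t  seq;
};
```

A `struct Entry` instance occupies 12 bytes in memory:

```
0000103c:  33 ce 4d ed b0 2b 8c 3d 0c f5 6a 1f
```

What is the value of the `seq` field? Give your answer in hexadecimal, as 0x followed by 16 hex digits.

`seq` follows `reserved` (4 bytes), so it starts at byte offset 4 and occupies 8 bytes.
Bytes at offsets 4..11: B0 2B 8C 3D 0C F5 6A 1F.
Little-endian stores the least-significant byte at the lowest address.
Reassemble most-significant byte first: 1F 6A F5 0C 3D 8C 2B B0 → 0x1F6AF50C3D8C2BB0.

0x1F6AF50C3D8C2BB0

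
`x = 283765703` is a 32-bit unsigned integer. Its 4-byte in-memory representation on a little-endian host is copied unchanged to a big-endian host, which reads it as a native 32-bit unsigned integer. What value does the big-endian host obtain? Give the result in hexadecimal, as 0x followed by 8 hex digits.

283765703 in 32-bit hexadecimal is 0x10E9EBC7.
Stored little-endian, the bytes at ascending addresses are C7 EB E9 10.
Read back as big-endian, the last byte is least significant, giving 0xC7EBE910.

0xC7EBE910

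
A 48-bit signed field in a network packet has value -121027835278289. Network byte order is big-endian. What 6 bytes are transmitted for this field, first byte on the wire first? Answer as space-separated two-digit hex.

Two's complement of -121027835278289 in 48 bits: 121027835278289 = 0x6E12FD2133D1; invert → 0x91ED02DECC2E; add 1 → 0x91ED02DECC2F.
Split into bytes (most-significant first): 91 ED 02 DE CC 2F.
In big-endian order the high byte comes first in memory.
So the memory order matches the most-significant-first order: 91 ED 02 DE CC 2F.

91 ED 02 DE CC 2F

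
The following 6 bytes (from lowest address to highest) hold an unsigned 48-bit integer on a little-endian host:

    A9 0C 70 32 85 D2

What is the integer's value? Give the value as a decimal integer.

231469518687401

Little-endian: lowest address holds the least-significant byte.
Reassemble most-significant byte first: D2 85 32 70 0C A9 → 0xD28532700CA9.
0xD28532700CA9 = 231469518687401.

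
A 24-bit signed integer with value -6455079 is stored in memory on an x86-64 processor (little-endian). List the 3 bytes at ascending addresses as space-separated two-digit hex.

Two's complement of -6455079 in 24 bits: 6455079 = 0x627F27; invert → 0x9D80D8; add 1 → 0x9D80D9.
Split into bytes (most-significant first): 9D 80 D9.
In little-endian order the low byte comes first in memory.
So at ascending addresses the bytes are D9 80 9D.

D9 80 9D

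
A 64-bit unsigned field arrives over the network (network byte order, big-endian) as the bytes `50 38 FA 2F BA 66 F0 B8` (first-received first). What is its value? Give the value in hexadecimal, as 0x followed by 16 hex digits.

0x5038FA2FBA66F0B8

Big-endian: lowest address holds the most-significant byte.
The bytes are already most-significant first: 0x5038FA2FBA66F0B8.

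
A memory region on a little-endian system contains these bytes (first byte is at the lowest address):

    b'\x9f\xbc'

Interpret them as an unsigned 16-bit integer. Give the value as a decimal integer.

48287

Little-endian stores the least-significant byte at the lowest address.
Reassemble most-significant byte first: BC 9F → 0xBC9F.
0xBC9F = 48287.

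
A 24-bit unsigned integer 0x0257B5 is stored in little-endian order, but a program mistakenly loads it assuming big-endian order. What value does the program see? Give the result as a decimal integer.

11884290

Stored little-endian, the bytes at ascending addresses are B5 57 02.
Read back as big-endian, the last byte is least significant, giving 0xB55702.
0xB55702 = 11884290.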